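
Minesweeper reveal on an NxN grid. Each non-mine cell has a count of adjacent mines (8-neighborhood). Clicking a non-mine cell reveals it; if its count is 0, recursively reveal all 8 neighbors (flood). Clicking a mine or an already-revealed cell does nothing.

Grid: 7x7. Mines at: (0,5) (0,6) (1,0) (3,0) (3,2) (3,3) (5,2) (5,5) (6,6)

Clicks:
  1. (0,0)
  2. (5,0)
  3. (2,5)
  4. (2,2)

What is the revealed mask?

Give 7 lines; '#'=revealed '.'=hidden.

Click 1 (0,0) count=1: revealed 1 new [(0,0)] -> total=1
Click 2 (5,0) count=0: revealed 6 new [(4,0) (4,1) (5,0) (5,1) (6,0) (6,1)] -> total=7
Click 3 (2,5) count=0: revealed 12 new [(1,4) (1,5) (1,6) (2,4) (2,5) (2,6) (3,4) (3,5) (3,6) (4,4) (4,5) (4,6)] -> total=19
Click 4 (2,2) count=2: revealed 1 new [(2,2)] -> total=20

Answer: #......
....###
..#.###
....###
##..###
##.....
##.....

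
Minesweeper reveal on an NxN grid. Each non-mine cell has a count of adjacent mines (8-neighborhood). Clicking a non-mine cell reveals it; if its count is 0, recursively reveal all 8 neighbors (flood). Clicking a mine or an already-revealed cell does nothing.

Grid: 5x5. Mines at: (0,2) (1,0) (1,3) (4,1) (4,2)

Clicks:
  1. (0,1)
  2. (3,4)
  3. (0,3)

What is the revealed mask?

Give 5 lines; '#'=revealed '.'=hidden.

Answer: .#.#.
.....
...##
...##
...##

Derivation:
Click 1 (0,1) count=2: revealed 1 new [(0,1)] -> total=1
Click 2 (3,4) count=0: revealed 6 new [(2,3) (2,4) (3,3) (3,4) (4,3) (4,4)] -> total=7
Click 3 (0,3) count=2: revealed 1 new [(0,3)] -> total=8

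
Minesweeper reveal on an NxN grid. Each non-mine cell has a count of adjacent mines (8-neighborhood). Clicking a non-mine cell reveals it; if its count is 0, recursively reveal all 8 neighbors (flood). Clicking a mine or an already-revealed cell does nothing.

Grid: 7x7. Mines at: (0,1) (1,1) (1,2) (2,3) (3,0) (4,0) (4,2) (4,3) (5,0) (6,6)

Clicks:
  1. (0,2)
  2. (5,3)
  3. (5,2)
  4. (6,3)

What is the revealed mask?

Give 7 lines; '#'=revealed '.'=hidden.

Click 1 (0,2) count=3: revealed 1 new [(0,2)] -> total=1
Click 2 (5,3) count=2: revealed 1 new [(5,3)] -> total=2
Click 3 (5,2) count=2: revealed 1 new [(5,2)] -> total=3
Click 4 (6,3) count=0: revealed 8 new [(5,1) (5,4) (5,5) (6,1) (6,2) (6,3) (6,4) (6,5)] -> total=11

Answer: ..#....
.......
.......
.......
.......
.#####.
.#####.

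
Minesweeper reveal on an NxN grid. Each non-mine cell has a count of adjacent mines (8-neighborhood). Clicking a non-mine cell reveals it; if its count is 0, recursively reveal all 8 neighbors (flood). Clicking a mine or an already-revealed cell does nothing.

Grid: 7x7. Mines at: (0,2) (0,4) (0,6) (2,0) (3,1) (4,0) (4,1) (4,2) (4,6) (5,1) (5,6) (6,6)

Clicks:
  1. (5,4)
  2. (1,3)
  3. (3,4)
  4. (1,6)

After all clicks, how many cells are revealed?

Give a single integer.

Answer: 26

Derivation:
Click 1 (5,4) count=0: revealed 26 new [(1,2) (1,3) (1,4) (1,5) (1,6) (2,2) (2,3) (2,4) (2,5) (2,6) (3,2) (3,3) (3,4) (3,5) (3,6) (4,3) (4,4) (4,5) (5,2) (5,3) (5,4) (5,5) (6,2) (6,3) (6,4) (6,5)] -> total=26
Click 2 (1,3) count=2: revealed 0 new [(none)] -> total=26
Click 3 (3,4) count=0: revealed 0 new [(none)] -> total=26
Click 4 (1,6) count=1: revealed 0 new [(none)] -> total=26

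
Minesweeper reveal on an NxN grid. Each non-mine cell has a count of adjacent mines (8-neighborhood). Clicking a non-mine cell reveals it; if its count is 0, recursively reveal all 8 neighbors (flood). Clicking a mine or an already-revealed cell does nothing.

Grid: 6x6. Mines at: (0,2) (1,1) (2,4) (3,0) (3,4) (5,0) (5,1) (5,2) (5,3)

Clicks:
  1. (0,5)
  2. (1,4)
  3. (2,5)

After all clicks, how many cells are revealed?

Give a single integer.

Click 1 (0,5) count=0: revealed 6 new [(0,3) (0,4) (0,5) (1,3) (1,4) (1,5)] -> total=6
Click 2 (1,4) count=1: revealed 0 new [(none)] -> total=6
Click 3 (2,5) count=2: revealed 1 new [(2,5)] -> total=7

Answer: 7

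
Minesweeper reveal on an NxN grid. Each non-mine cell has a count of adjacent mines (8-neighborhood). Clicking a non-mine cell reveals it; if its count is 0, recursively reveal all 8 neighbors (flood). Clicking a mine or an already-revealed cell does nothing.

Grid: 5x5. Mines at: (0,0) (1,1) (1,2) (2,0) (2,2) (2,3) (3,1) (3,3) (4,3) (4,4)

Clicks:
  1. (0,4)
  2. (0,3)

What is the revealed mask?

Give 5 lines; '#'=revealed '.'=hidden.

Answer: ...##
...##
.....
.....
.....

Derivation:
Click 1 (0,4) count=0: revealed 4 new [(0,3) (0,4) (1,3) (1,4)] -> total=4
Click 2 (0,3) count=1: revealed 0 new [(none)] -> total=4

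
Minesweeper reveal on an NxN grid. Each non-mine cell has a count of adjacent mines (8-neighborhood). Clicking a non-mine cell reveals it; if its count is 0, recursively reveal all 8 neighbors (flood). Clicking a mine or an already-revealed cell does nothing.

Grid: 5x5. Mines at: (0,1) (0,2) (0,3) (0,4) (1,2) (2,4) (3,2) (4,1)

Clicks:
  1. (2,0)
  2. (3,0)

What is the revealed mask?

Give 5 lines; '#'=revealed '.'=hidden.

Click 1 (2,0) count=0: revealed 6 new [(1,0) (1,1) (2,0) (2,1) (3,0) (3,1)] -> total=6
Click 2 (3,0) count=1: revealed 0 new [(none)] -> total=6

Answer: .....
##...
##...
##...
.....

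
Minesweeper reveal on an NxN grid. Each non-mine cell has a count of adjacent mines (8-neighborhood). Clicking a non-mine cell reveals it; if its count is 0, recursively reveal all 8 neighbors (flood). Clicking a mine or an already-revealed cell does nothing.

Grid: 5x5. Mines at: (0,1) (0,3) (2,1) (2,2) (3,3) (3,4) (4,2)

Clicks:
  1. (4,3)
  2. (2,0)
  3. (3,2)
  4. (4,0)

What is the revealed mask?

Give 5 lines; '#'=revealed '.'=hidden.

Click 1 (4,3) count=3: revealed 1 new [(4,3)] -> total=1
Click 2 (2,0) count=1: revealed 1 new [(2,0)] -> total=2
Click 3 (3,2) count=4: revealed 1 new [(3,2)] -> total=3
Click 4 (4,0) count=0: revealed 4 new [(3,0) (3,1) (4,0) (4,1)] -> total=7

Answer: .....
.....
#....
###..
##.#.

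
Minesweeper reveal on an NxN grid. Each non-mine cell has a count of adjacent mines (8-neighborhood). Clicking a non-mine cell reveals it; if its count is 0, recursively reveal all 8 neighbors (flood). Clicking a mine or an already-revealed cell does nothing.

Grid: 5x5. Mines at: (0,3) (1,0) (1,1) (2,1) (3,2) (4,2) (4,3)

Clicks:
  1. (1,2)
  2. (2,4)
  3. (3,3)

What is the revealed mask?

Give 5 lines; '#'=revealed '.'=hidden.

Answer: .....
..###
...##
...##
.....

Derivation:
Click 1 (1,2) count=3: revealed 1 new [(1,2)] -> total=1
Click 2 (2,4) count=0: revealed 6 new [(1,3) (1,4) (2,3) (2,4) (3,3) (3,4)] -> total=7
Click 3 (3,3) count=3: revealed 0 new [(none)] -> total=7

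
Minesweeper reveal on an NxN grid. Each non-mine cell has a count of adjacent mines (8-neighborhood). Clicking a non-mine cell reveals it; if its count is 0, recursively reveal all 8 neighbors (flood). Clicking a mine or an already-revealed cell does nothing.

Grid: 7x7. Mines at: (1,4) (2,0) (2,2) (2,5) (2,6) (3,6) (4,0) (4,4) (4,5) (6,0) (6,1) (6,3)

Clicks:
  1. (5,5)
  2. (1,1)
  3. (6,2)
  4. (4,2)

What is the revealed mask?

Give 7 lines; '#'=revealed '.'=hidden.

Click 1 (5,5) count=2: revealed 1 new [(5,5)] -> total=1
Click 2 (1,1) count=2: revealed 1 new [(1,1)] -> total=2
Click 3 (6,2) count=2: revealed 1 new [(6,2)] -> total=3
Click 4 (4,2) count=0: revealed 9 new [(3,1) (3,2) (3,3) (4,1) (4,2) (4,3) (5,1) (5,2) (5,3)] -> total=12

Answer: .......
.#.....
.......
.###...
.###...
.###.#.
..#....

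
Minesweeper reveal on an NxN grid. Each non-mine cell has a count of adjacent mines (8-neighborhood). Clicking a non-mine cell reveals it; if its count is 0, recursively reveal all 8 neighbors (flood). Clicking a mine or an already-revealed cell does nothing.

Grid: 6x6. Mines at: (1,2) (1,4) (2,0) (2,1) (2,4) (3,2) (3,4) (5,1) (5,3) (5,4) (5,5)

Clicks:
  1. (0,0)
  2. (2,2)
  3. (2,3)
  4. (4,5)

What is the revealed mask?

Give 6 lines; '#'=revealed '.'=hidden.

Answer: ##....
##....
..##..
......
.....#
......

Derivation:
Click 1 (0,0) count=0: revealed 4 new [(0,0) (0,1) (1,0) (1,1)] -> total=4
Click 2 (2,2) count=3: revealed 1 new [(2,2)] -> total=5
Click 3 (2,3) count=5: revealed 1 new [(2,3)] -> total=6
Click 4 (4,5) count=3: revealed 1 new [(4,5)] -> total=7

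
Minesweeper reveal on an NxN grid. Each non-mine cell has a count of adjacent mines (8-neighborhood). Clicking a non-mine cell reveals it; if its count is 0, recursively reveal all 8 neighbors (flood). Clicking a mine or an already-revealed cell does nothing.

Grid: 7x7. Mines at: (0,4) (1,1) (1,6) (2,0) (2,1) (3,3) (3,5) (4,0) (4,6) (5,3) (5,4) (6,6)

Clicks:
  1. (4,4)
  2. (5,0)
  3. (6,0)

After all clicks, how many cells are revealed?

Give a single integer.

Answer: 7

Derivation:
Click 1 (4,4) count=4: revealed 1 new [(4,4)] -> total=1
Click 2 (5,0) count=1: revealed 1 new [(5,0)] -> total=2
Click 3 (6,0) count=0: revealed 5 new [(5,1) (5,2) (6,0) (6,1) (6,2)] -> total=7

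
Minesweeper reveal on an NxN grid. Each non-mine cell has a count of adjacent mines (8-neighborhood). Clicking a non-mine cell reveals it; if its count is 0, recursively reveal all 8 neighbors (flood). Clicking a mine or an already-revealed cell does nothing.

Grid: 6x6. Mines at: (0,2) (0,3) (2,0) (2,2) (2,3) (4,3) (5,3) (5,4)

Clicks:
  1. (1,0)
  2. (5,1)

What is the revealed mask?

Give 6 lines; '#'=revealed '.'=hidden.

Click 1 (1,0) count=1: revealed 1 new [(1,0)] -> total=1
Click 2 (5,1) count=0: revealed 9 new [(3,0) (3,1) (3,2) (4,0) (4,1) (4,2) (5,0) (5,1) (5,2)] -> total=10

Answer: ......
#.....
......
###...
###...
###...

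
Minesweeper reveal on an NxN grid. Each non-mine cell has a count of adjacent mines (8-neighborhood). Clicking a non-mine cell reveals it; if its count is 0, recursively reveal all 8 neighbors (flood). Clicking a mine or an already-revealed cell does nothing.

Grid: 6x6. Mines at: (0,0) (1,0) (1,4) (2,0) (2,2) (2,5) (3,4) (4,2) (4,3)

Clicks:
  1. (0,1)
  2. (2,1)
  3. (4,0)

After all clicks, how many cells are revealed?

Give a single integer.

Click 1 (0,1) count=2: revealed 1 new [(0,1)] -> total=1
Click 2 (2,1) count=3: revealed 1 new [(2,1)] -> total=2
Click 3 (4,0) count=0: revealed 6 new [(3,0) (3,1) (4,0) (4,1) (5,0) (5,1)] -> total=8

Answer: 8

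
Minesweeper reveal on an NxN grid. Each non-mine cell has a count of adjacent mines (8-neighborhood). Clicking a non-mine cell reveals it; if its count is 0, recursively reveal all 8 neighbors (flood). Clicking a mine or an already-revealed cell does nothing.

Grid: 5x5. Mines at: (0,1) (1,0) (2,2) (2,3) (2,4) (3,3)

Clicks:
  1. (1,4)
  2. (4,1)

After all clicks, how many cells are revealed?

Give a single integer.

Answer: 9

Derivation:
Click 1 (1,4) count=2: revealed 1 new [(1,4)] -> total=1
Click 2 (4,1) count=0: revealed 8 new [(2,0) (2,1) (3,0) (3,1) (3,2) (4,0) (4,1) (4,2)] -> total=9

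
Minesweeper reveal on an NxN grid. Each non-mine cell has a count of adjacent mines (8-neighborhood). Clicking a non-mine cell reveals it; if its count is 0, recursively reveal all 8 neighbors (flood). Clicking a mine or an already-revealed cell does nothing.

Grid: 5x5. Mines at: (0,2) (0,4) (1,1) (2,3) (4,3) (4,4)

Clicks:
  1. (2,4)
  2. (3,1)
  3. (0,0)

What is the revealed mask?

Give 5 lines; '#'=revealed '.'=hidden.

Click 1 (2,4) count=1: revealed 1 new [(2,4)] -> total=1
Click 2 (3,1) count=0: revealed 9 new [(2,0) (2,1) (2,2) (3,0) (3,1) (3,2) (4,0) (4,1) (4,2)] -> total=10
Click 3 (0,0) count=1: revealed 1 new [(0,0)] -> total=11

Answer: #....
.....
###.#
###..
###..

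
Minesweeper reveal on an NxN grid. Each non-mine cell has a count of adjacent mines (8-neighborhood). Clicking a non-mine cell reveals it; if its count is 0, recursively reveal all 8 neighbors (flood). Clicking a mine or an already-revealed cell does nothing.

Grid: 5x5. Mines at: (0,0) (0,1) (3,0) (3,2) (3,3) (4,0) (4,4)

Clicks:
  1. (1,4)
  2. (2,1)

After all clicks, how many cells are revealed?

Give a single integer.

Answer: 10

Derivation:
Click 1 (1,4) count=0: revealed 9 new [(0,2) (0,3) (0,4) (1,2) (1,3) (1,4) (2,2) (2,3) (2,4)] -> total=9
Click 2 (2,1) count=2: revealed 1 new [(2,1)] -> total=10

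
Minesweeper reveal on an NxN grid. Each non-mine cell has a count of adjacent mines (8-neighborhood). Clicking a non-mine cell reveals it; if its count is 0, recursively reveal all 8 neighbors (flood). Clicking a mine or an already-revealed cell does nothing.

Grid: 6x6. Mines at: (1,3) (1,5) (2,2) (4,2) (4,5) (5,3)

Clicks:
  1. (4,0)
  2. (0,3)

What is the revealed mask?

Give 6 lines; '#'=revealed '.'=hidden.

Answer: ####..
###...
##....
##....
##....
##....

Derivation:
Click 1 (4,0) count=0: revealed 14 new [(0,0) (0,1) (0,2) (1,0) (1,1) (1,2) (2,0) (2,1) (3,0) (3,1) (4,0) (4,1) (5,0) (5,1)] -> total=14
Click 2 (0,3) count=1: revealed 1 new [(0,3)] -> total=15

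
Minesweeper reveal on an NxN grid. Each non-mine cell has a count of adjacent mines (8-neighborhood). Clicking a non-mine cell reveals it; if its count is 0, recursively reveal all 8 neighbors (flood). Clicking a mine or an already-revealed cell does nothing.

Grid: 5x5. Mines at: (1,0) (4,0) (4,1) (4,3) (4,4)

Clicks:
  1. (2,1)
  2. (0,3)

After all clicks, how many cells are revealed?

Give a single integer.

Click 1 (2,1) count=1: revealed 1 new [(2,1)] -> total=1
Click 2 (0,3) count=0: revealed 15 new [(0,1) (0,2) (0,3) (0,4) (1,1) (1,2) (1,3) (1,4) (2,2) (2,3) (2,4) (3,1) (3,2) (3,3) (3,4)] -> total=16

Answer: 16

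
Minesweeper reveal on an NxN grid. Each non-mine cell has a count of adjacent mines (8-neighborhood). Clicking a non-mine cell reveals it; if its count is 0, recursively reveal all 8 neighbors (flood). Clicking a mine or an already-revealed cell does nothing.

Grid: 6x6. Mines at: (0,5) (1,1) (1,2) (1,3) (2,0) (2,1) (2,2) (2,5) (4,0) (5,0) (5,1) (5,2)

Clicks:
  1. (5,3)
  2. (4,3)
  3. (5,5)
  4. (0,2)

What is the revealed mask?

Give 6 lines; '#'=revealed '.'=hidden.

Click 1 (5,3) count=1: revealed 1 new [(5,3)] -> total=1
Click 2 (4,3) count=1: revealed 1 new [(4,3)] -> total=2
Click 3 (5,5) count=0: revealed 7 new [(3,3) (3,4) (3,5) (4,4) (4,5) (5,4) (5,5)] -> total=9
Click 4 (0,2) count=3: revealed 1 new [(0,2)] -> total=10

Answer: ..#...
......
......
...###
...###
...###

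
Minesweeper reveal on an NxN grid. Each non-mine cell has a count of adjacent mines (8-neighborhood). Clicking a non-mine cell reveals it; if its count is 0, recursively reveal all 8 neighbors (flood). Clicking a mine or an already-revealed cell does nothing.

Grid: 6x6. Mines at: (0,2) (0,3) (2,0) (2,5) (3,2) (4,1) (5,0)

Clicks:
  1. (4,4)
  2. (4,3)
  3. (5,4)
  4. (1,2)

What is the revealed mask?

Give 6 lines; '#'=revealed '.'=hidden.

Answer: ......
..#...
......
...###
..####
..####

Derivation:
Click 1 (4,4) count=0: revealed 11 new [(3,3) (3,4) (3,5) (4,2) (4,3) (4,4) (4,5) (5,2) (5,3) (5,4) (5,5)] -> total=11
Click 2 (4,3) count=1: revealed 0 new [(none)] -> total=11
Click 3 (5,4) count=0: revealed 0 new [(none)] -> total=11
Click 4 (1,2) count=2: revealed 1 new [(1,2)] -> total=12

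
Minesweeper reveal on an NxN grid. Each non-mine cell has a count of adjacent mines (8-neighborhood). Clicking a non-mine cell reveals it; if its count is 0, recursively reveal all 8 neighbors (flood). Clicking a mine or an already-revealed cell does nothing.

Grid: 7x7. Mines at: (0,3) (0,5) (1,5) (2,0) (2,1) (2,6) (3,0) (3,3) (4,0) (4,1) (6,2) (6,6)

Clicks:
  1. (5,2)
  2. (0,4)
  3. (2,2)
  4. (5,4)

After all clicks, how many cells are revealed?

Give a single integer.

Answer: 17

Derivation:
Click 1 (5,2) count=2: revealed 1 new [(5,2)] -> total=1
Click 2 (0,4) count=3: revealed 1 new [(0,4)] -> total=2
Click 3 (2,2) count=2: revealed 1 new [(2,2)] -> total=3
Click 4 (5,4) count=0: revealed 14 new [(3,4) (3,5) (3,6) (4,3) (4,4) (4,5) (4,6) (5,3) (5,4) (5,5) (5,6) (6,3) (6,4) (6,5)] -> total=17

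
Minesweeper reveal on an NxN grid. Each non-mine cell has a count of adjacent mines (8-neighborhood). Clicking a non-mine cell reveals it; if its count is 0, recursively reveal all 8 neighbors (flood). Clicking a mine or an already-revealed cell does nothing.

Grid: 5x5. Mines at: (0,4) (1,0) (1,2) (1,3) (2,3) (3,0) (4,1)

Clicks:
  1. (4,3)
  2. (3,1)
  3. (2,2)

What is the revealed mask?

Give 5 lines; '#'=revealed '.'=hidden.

Click 1 (4,3) count=0: revealed 6 new [(3,2) (3,3) (3,4) (4,2) (4,3) (4,4)] -> total=6
Click 2 (3,1) count=2: revealed 1 new [(3,1)] -> total=7
Click 3 (2,2) count=3: revealed 1 new [(2,2)] -> total=8

Answer: .....
.....
..#..
.####
..###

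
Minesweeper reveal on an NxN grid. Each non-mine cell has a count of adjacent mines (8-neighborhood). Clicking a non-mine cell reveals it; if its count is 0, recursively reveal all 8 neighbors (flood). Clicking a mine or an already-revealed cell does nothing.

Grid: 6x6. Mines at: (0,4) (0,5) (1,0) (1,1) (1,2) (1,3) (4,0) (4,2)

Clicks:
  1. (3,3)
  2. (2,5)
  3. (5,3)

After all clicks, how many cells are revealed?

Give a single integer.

Click 1 (3,3) count=1: revealed 1 new [(3,3)] -> total=1
Click 2 (2,5) count=0: revealed 13 new [(1,4) (1,5) (2,3) (2,4) (2,5) (3,4) (3,5) (4,3) (4,4) (4,5) (5,3) (5,4) (5,5)] -> total=14
Click 3 (5,3) count=1: revealed 0 new [(none)] -> total=14

Answer: 14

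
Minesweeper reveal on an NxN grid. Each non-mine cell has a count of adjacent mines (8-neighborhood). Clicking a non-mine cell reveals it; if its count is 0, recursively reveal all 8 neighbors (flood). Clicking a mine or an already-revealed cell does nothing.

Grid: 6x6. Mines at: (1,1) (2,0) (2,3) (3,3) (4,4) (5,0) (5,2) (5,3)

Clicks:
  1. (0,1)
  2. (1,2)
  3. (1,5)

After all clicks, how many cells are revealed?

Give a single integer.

Click 1 (0,1) count=1: revealed 1 new [(0,1)] -> total=1
Click 2 (1,2) count=2: revealed 1 new [(1,2)] -> total=2
Click 3 (1,5) count=0: revealed 11 new [(0,2) (0,3) (0,4) (0,5) (1,3) (1,4) (1,5) (2,4) (2,5) (3,4) (3,5)] -> total=13

Answer: 13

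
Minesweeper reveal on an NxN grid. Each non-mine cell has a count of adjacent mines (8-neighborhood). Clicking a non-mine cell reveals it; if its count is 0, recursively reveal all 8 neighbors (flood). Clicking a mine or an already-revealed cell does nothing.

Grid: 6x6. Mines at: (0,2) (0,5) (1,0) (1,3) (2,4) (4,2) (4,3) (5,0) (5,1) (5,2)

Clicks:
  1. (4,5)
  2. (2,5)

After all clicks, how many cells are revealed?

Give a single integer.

Click 1 (4,5) count=0: revealed 6 new [(3,4) (3,5) (4,4) (4,5) (5,4) (5,5)] -> total=6
Click 2 (2,5) count=1: revealed 1 new [(2,5)] -> total=7

Answer: 7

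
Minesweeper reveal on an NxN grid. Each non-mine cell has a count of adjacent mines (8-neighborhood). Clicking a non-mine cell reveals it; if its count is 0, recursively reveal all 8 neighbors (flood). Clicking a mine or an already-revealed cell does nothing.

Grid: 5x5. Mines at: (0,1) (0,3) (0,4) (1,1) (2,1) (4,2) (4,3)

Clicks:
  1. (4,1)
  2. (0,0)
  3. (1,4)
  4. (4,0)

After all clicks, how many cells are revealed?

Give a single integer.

Answer: 6

Derivation:
Click 1 (4,1) count=1: revealed 1 new [(4,1)] -> total=1
Click 2 (0,0) count=2: revealed 1 new [(0,0)] -> total=2
Click 3 (1,4) count=2: revealed 1 new [(1,4)] -> total=3
Click 4 (4,0) count=0: revealed 3 new [(3,0) (3,1) (4,0)] -> total=6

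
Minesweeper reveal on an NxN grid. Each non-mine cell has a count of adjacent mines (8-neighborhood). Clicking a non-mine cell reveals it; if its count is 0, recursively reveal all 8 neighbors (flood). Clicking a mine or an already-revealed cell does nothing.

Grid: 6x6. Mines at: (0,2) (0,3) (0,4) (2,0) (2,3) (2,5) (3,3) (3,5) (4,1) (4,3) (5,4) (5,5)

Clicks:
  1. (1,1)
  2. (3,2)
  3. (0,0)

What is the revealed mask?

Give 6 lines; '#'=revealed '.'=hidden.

Answer: ##....
##....
......
..#...
......
......

Derivation:
Click 1 (1,1) count=2: revealed 1 new [(1,1)] -> total=1
Click 2 (3,2) count=4: revealed 1 new [(3,2)] -> total=2
Click 3 (0,0) count=0: revealed 3 new [(0,0) (0,1) (1,0)] -> total=5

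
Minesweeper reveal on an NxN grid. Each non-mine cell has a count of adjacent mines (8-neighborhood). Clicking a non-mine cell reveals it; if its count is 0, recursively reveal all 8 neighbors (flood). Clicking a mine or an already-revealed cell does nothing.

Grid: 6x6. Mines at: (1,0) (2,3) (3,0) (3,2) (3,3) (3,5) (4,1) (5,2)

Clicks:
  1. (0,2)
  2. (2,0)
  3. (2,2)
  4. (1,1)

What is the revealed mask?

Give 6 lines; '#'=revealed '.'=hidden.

Click 1 (0,2) count=0: revealed 12 new [(0,1) (0,2) (0,3) (0,4) (0,5) (1,1) (1,2) (1,3) (1,4) (1,5) (2,4) (2,5)] -> total=12
Click 2 (2,0) count=2: revealed 1 new [(2,0)] -> total=13
Click 3 (2,2) count=3: revealed 1 new [(2,2)] -> total=14
Click 4 (1,1) count=1: revealed 0 new [(none)] -> total=14

Answer: .#####
.#####
#.#.##
......
......
......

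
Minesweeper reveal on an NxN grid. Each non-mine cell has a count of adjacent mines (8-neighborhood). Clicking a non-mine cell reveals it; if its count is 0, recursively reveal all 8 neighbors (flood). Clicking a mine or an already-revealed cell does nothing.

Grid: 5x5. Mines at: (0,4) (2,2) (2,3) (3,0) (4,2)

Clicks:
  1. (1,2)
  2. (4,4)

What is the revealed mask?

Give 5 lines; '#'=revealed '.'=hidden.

Click 1 (1,2) count=2: revealed 1 new [(1,2)] -> total=1
Click 2 (4,4) count=0: revealed 4 new [(3,3) (3,4) (4,3) (4,4)] -> total=5

Answer: .....
..#..
.....
...##
...##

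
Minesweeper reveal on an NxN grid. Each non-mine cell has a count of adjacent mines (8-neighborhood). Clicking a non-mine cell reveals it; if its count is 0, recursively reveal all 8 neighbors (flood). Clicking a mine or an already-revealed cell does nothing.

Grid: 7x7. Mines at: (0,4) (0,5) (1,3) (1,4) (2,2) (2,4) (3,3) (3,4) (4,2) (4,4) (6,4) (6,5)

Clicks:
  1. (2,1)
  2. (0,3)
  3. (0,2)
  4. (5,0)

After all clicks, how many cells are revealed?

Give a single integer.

Click 1 (2,1) count=1: revealed 1 new [(2,1)] -> total=1
Click 2 (0,3) count=3: revealed 1 new [(0,3)] -> total=2
Click 3 (0,2) count=1: revealed 1 new [(0,2)] -> total=3
Click 4 (5,0) count=0: revealed 18 new [(0,0) (0,1) (1,0) (1,1) (1,2) (2,0) (3,0) (3,1) (4,0) (4,1) (5,0) (5,1) (5,2) (5,3) (6,0) (6,1) (6,2) (6,3)] -> total=21

Answer: 21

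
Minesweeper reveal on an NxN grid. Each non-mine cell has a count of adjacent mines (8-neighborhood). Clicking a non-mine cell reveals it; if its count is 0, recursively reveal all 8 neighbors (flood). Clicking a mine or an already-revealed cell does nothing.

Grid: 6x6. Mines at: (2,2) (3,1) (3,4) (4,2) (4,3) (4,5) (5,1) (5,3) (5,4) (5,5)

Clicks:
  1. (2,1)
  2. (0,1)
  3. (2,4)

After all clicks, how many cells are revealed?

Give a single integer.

Answer: 17

Derivation:
Click 1 (2,1) count=2: revealed 1 new [(2,1)] -> total=1
Click 2 (0,1) count=0: revealed 16 new [(0,0) (0,1) (0,2) (0,3) (0,4) (0,5) (1,0) (1,1) (1,2) (1,3) (1,4) (1,5) (2,0) (2,3) (2,4) (2,5)] -> total=17
Click 3 (2,4) count=1: revealed 0 new [(none)] -> total=17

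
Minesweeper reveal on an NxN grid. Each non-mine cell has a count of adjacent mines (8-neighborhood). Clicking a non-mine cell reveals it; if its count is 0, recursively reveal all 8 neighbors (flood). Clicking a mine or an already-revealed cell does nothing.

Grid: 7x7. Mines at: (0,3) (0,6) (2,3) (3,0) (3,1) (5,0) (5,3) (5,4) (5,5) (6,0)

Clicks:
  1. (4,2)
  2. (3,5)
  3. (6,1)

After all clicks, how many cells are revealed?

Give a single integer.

Click 1 (4,2) count=2: revealed 1 new [(4,2)] -> total=1
Click 2 (3,5) count=0: revealed 12 new [(1,4) (1,5) (1,6) (2,4) (2,5) (2,6) (3,4) (3,5) (3,6) (4,4) (4,5) (4,6)] -> total=13
Click 3 (6,1) count=2: revealed 1 new [(6,1)] -> total=14

Answer: 14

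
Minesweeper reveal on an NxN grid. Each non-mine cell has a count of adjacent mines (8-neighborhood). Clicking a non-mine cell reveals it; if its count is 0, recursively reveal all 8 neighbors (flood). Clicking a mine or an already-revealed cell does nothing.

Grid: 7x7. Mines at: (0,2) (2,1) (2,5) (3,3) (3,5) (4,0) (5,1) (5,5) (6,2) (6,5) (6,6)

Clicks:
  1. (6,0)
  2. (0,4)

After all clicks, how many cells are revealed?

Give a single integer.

Click 1 (6,0) count=1: revealed 1 new [(6,0)] -> total=1
Click 2 (0,4) count=0: revealed 8 new [(0,3) (0,4) (0,5) (0,6) (1,3) (1,4) (1,5) (1,6)] -> total=9

Answer: 9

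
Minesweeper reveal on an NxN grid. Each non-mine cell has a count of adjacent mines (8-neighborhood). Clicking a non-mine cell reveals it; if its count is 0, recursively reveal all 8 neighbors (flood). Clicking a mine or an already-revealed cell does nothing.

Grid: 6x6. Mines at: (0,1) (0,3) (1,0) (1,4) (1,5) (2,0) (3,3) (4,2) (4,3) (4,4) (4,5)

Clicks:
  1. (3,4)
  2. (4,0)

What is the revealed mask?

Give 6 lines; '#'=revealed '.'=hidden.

Answer: ......
......
......
##..#.
##....
##....

Derivation:
Click 1 (3,4) count=4: revealed 1 new [(3,4)] -> total=1
Click 2 (4,0) count=0: revealed 6 new [(3,0) (3,1) (4,0) (4,1) (5,0) (5,1)] -> total=7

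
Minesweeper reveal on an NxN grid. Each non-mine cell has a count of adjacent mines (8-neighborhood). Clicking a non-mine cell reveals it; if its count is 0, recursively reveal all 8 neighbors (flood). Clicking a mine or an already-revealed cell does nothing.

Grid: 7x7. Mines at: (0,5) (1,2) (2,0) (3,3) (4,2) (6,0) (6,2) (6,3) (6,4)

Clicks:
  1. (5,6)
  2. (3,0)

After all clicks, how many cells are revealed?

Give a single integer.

Click 1 (5,6) count=0: revealed 17 new [(1,4) (1,5) (1,6) (2,4) (2,5) (2,6) (3,4) (3,5) (3,6) (4,4) (4,5) (4,6) (5,4) (5,5) (5,6) (6,5) (6,6)] -> total=17
Click 2 (3,0) count=1: revealed 1 new [(3,0)] -> total=18

Answer: 18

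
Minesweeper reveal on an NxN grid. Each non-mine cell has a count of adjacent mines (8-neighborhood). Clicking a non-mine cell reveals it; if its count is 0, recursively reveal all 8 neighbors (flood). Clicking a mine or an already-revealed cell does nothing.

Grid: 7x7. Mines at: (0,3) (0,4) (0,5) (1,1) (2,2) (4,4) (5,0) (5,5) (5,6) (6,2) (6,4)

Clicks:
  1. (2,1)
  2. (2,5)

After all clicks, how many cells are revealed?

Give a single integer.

Answer: 15

Derivation:
Click 1 (2,1) count=2: revealed 1 new [(2,1)] -> total=1
Click 2 (2,5) count=0: revealed 14 new [(1,3) (1,4) (1,5) (1,6) (2,3) (2,4) (2,5) (2,6) (3,3) (3,4) (3,5) (3,6) (4,5) (4,6)] -> total=15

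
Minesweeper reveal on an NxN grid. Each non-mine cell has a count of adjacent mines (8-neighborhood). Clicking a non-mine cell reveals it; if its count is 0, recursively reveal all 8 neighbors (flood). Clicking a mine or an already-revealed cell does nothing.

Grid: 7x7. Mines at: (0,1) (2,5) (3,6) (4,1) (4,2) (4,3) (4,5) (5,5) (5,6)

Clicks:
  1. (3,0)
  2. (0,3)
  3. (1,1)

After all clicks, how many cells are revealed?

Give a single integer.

Answer: 22

Derivation:
Click 1 (3,0) count=1: revealed 1 new [(3,0)] -> total=1
Click 2 (0,3) count=0: revealed 21 new [(0,2) (0,3) (0,4) (0,5) (0,6) (1,0) (1,1) (1,2) (1,3) (1,4) (1,5) (1,6) (2,0) (2,1) (2,2) (2,3) (2,4) (3,1) (3,2) (3,3) (3,4)] -> total=22
Click 3 (1,1) count=1: revealed 0 new [(none)] -> total=22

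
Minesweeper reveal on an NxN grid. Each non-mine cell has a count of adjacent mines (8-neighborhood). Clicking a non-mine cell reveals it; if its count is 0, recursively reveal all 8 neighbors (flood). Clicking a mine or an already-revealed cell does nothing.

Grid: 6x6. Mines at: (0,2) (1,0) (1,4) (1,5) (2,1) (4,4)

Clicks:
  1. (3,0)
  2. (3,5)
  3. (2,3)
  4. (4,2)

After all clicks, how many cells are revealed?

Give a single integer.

Answer: 14

Derivation:
Click 1 (3,0) count=1: revealed 1 new [(3,0)] -> total=1
Click 2 (3,5) count=1: revealed 1 new [(3,5)] -> total=2
Click 3 (2,3) count=1: revealed 1 new [(2,3)] -> total=3
Click 4 (4,2) count=0: revealed 11 new [(3,1) (3,2) (3,3) (4,0) (4,1) (4,2) (4,3) (5,0) (5,1) (5,2) (5,3)] -> total=14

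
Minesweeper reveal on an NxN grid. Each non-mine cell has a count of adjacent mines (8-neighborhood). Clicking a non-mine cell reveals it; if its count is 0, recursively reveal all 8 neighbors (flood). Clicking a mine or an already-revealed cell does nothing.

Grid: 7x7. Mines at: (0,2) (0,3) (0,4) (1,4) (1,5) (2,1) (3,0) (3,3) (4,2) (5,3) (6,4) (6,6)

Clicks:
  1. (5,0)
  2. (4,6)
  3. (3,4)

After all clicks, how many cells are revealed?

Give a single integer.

Answer: 20

Derivation:
Click 1 (5,0) count=0: revealed 8 new [(4,0) (4,1) (5,0) (5,1) (5,2) (6,0) (6,1) (6,2)] -> total=8
Click 2 (4,6) count=0: revealed 12 new [(2,4) (2,5) (2,6) (3,4) (3,5) (3,6) (4,4) (4,5) (4,6) (5,4) (5,5) (5,6)] -> total=20
Click 3 (3,4) count=1: revealed 0 new [(none)] -> total=20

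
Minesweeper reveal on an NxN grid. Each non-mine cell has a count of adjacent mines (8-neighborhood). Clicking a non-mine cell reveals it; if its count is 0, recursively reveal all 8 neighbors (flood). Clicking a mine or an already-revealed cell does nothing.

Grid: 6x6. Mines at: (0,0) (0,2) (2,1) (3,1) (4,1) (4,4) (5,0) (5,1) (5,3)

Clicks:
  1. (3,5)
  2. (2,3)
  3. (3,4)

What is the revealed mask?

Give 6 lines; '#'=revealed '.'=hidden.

Click 1 (3,5) count=1: revealed 1 new [(3,5)] -> total=1
Click 2 (2,3) count=0: revealed 14 new [(0,3) (0,4) (0,5) (1,2) (1,3) (1,4) (1,5) (2,2) (2,3) (2,4) (2,5) (3,2) (3,3) (3,4)] -> total=15
Click 3 (3,4) count=1: revealed 0 new [(none)] -> total=15

Answer: ...###
..####
..####
..####
......
......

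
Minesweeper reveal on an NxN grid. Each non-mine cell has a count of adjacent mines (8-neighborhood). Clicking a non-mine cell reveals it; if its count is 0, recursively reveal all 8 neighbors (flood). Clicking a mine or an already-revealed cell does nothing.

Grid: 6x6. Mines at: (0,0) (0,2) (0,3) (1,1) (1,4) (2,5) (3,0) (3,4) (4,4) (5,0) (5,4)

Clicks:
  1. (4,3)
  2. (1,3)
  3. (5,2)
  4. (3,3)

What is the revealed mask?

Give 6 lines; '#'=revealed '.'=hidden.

Answer: ......
...#..
.###..
.###..
.###..
.###..

Derivation:
Click 1 (4,3) count=3: revealed 1 new [(4,3)] -> total=1
Click 2 (1,3) count=3: revealed 1 new [(1,3)] -> total=2
Click 3 (5,2) count=0: revealed 11 new [(2,1) (2,2) (2,3) (3,1) (3,2) (3,3) (4,1) (4,2) (5,1) (5,2) (5,3)] -> total=13
Click 4 (3,3) count=2: revealed 0 new [(none)] -> total=13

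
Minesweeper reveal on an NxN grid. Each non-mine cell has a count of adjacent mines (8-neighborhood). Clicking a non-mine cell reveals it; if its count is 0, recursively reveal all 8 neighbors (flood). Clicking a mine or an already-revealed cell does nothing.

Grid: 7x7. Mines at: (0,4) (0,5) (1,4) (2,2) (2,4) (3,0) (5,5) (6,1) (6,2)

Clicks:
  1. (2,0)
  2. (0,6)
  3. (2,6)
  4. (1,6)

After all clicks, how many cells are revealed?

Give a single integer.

Click 1 (2,0) count=1: revealed 1 new [(2,0)] -> total=1
Click 2 (0,6) count=1: revealed 1 new [(0,6)] -> total=2
Click 3 (2,6) count=0: revealed 8 new [(1,5) (1,6) (2,5) (2,6) (3,5) (3,6) (4,5) (4,6)] -> total=10
Click 4 (1,6) count=1: revealed 0 new [(none)] -> total=10

Answer: 10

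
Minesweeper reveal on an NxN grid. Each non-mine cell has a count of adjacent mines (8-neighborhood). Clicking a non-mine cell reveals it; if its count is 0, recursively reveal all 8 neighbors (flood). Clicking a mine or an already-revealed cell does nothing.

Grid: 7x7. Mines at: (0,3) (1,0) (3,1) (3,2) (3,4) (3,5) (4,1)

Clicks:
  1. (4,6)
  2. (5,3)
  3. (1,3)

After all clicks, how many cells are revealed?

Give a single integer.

Answer: 20

Derivation:
Click 1 (4,6) count=1: revealed 1 new [(4,6)] -> total=1
Click 2 (5,3) count=0: revealed 18 new [(4,2) (4,3) (4,4) (4,5) (5,0) (5,1) (5,2) (5,3) (5,4) (5,5) (5,6) (6,0) (6,1) (6,2) (6,3) (6,4) (6,5) (6,6)] -> total=19
Click 3 (1,3) count=1: revealed 1 new [(1,3)] -> total=20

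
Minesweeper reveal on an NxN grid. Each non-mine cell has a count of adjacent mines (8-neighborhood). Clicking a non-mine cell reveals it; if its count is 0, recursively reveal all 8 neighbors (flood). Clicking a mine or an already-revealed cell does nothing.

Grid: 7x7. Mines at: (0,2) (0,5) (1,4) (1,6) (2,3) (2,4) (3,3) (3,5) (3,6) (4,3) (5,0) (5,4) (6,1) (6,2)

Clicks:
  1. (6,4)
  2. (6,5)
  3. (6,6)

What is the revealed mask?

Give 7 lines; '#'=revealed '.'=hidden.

Answer: .......
.......
.......
.......
.....##
.....##
....###

Derivation:
Click 1 (6,4) count=1: revealed 1 new [(6,4)] -> total=1
Click 2 (6,5) count=1: revealed 1 new [(6,5)] -> total=2
Click 3 (6,6) count=0: revealed 5 new [(4,5) (4,6) (5,5) (5,6) (6,6)] -> total=7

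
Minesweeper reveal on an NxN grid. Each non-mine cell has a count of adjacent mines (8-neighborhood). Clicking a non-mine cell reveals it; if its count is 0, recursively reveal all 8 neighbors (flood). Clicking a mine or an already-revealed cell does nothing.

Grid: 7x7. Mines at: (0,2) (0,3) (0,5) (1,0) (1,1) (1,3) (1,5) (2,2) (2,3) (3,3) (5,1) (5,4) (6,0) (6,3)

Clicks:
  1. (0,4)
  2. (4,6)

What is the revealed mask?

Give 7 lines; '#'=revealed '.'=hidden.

Click 1 (0,4) count=4: revealed 1 new [(0,4)] -> total=1
Click 2 (4,6) count=0: revealed 13 new [(2,4) (2,5) (2,6) (3,4) (3,5) (3,6) (4,4) (4,5) (4,6) (5,5) (5,6) (6,5) (6,6)] -> total=14

Answer: ....#..
.......
....###
....###
....###
.....##
.....##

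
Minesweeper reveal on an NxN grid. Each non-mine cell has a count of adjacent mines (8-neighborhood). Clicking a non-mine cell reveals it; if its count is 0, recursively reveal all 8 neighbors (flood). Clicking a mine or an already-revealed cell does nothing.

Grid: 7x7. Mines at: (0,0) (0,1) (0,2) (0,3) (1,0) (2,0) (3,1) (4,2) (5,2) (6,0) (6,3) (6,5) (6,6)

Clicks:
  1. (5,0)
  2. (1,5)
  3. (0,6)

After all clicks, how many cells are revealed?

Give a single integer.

Click 1 (5,0) count=1: revealed 1 new [(5,0)] -> total=1
Click 2 (1,5) count=0: revealed 26 new [(0,4) (0,5) (0,6) (1,2) (1,3) (1,4) (1,5) (1,6) (2,2) (2,3) (2,4) (2,5) (2,6) (3,2) (3,3) (3,4) (3,5) (3,6) (4,3) (4,4) (4,5) (4,6) (5,3) (5,4) (5,5) (5,6)] -> total=27
Click 3 (0,6) count=0: revealed 0 new [(none)] -> total=27

Answer: 27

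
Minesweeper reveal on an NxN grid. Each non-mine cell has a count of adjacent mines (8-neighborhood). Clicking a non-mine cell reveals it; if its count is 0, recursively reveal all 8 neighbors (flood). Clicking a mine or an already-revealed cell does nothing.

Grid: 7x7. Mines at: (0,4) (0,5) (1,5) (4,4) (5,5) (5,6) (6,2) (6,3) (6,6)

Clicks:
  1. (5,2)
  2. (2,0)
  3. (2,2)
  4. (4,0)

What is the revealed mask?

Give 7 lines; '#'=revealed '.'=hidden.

Click 1 (5,2) count=2: revealed 1 new [(5,2)] -> total=1
Click 2 (2,0) count=0: revealed 28 new [(0,0) (0,1) (0,2) (0,3) (1,0) (1,1) (1,2) (1,3) (1,4) (2,0) (2,1) (2,2) (2,3) (2,4) (3,0) (3,1) (3,2) (3,3) (3,4) (4,0) (4,1) (4,2) (4,3) (5,0) (5,1) (5,3) (6,0) (6,1)] -> total=29
Click 3 (2,2) count=0: revealed 0 new [(none)] -> total=29
Click 4 (4,0) count=0: revealed 0 new [(none)] -> total=29

Answer: ####...
#####..
#####..
#####..
####...
####...
##.....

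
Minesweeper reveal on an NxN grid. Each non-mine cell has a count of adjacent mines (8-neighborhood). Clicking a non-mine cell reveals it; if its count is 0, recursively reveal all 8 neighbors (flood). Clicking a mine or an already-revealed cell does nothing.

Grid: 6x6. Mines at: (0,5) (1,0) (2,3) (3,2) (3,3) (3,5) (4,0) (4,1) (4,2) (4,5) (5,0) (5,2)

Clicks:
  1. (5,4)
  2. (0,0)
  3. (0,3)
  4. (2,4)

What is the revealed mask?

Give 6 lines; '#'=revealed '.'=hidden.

Click 1 (5,4) count=1: revealed 1 new [(5,4)] -> total=1
Click 2 (0,0) count=1: revealed 1 new [(0,0)] -> total=2
Click 3 (0,3) count=0: revealed 8 new [(0,1) (0,2) (0,3) (0,4) (1,1) (1,2) (1,3) (1,4)] -> total=10
Click 4 (2,4) count=3: revealed 1 new [(2,4)] -> total=11

Answer: #####.
.####.
....#.
......
......
....#.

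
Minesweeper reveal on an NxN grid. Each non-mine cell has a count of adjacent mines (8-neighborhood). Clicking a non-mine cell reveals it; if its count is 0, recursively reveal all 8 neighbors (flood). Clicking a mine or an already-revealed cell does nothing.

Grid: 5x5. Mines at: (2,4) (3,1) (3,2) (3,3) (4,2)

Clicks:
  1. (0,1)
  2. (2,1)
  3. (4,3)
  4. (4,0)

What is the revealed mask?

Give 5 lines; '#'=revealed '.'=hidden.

Click 1 (0,1) count=0: revealed 14 new [(0,0) (0,1) (0,2) (0,3) (0,4) (1,0) (1,1) (1,2) (1,3) (1,4) (2,0) (2,1) (2,2) (2,3)] -> total=14
Click 2 (2,1) count=2: revealed 0 new [(none)] -> total=14
Click 3 (4,3) count=3: revealed 1 new [(4,3)] -> total=15
Click 4 (4,0) count=1: revealed 1 new [(4,0)] -> total=16

Answer: #####
#####
####.
.....
#..#.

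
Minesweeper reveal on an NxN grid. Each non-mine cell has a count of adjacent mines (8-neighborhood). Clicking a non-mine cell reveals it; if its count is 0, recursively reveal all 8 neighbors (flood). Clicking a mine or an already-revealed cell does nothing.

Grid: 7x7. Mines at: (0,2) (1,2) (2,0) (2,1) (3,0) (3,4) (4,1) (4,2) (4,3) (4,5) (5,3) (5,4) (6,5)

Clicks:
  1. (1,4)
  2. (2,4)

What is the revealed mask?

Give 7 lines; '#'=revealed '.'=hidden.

Click 1 (1,4) count=0: revealed 14 new [(0,3) (0,4) (0,5) (0,6) (1,3) (1,4) (1,5) (1,6) (2,3) (2,4) (2,5) (2,6) (3,5) (3,6)] -> total=14
Click 2 (2,4) count=1: revealed 0 new [(none)] -> total=14

Answer: ...####
...####
...####
.....##
.......
.......
.......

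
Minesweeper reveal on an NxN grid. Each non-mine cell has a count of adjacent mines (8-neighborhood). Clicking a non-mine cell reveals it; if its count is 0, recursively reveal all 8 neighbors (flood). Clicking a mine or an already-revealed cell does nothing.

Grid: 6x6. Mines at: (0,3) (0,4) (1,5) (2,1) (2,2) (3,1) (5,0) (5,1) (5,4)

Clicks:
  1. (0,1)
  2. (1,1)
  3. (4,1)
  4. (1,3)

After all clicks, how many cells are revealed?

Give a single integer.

Answer: 8

Derivation:
Click 1 (0,1) count=0: revealed 6 new [(0,0) (0,1) (0,2) (1,0) (1,1) (1,2)] -> total=6
Click 2 (1,1) count=2: revealed 0 new [(none)] -> total=6
Click 3 (4,1) count=3: revealed 1 new [(4,1)] -> total=7
Click 4 (1,3) count=3: revealed 1 new [(1,3)] -> total=8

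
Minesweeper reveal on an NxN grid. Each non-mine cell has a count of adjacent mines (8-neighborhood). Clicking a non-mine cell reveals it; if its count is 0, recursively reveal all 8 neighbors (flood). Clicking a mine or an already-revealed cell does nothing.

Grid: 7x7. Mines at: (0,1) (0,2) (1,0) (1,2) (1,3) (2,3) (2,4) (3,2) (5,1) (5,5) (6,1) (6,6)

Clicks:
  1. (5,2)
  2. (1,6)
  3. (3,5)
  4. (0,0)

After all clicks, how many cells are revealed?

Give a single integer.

Click 1 (5,2) count=2: revealed 1 new [(5,2)] -> total=1
Click 2 (1,6) count=0: revealed 12 new [(0,4) (0,5) (0,6) (1,4) (1,5) (1,6) (2,5) (2,6) (3,5) (3,6) (4,5) (4,6)] -> total=13
Click 3 (3,5) count=1: revealed 0 new [(none)] -> total=13
Click 4 (0,0) count=2: revealed 1 new [(0,0)] -> total=14

Answer: 14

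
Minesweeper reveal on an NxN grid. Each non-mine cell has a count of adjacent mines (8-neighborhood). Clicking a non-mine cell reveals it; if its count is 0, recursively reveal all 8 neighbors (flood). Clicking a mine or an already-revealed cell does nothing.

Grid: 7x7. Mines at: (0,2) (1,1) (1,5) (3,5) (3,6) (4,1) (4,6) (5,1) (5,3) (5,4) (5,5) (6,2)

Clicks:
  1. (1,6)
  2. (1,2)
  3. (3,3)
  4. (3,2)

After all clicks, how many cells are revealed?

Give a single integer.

Click 1 (1,6) count=1: revealed 1 new [(1,6)] -> total=1
Click 2 (1,2) count=2: revealed 1 new [(1,2)] -> total=2
Click 3 (3,3) count=0: revealed 11 new [(1,3) (1,4) (2,2) (2,3) (2,4) (3,2) (3,3) (3,4) (4,2) (4,3) (4,4)] -> total=13
Click 4 (3,2) count=1: revealed 0 new [(none)] -> total=13

Answer: 13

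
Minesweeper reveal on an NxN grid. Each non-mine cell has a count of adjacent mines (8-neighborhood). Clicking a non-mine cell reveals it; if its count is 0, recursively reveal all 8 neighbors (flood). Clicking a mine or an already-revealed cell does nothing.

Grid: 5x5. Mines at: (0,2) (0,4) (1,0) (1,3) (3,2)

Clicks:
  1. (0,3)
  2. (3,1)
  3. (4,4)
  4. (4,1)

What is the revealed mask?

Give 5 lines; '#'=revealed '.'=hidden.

Click 1 (0,3) count=3: revealed 1 new [(0,3)] -> total=1
Click 2 (3,1) count=1: revealed 1 new [(3,1)] -> total=2
Click 3 (4,4) count=0: revealed 6 new [(2,3) (2,4) (3,3) (3,4) (4,3) (4,4)] -> total=8
Click 4 (4,1) count=1: revealed 1 new [(4,1)] -> total=9

Answer: ...#.
.....
...##
.#.##
.#.##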